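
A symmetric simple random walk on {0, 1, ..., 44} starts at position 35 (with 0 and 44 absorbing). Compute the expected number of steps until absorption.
E[τ | X_0 = 35] = 315

Let v_k = E[τ | X_0 = k]. Boundary: v_0 = v_44 = 0. Recurrence: v_k = 1 + (v_{k-1} + v_{k+1})/2 for 1 ≤ k ≤ 43. The particular solution to v_k − (v_{k-1} + v_{k+1})/2 = 1 is v_k = −k^2. Adding homogeneous solution A + B k and matching boundaries gives v_k = k (44 − k). Substituting k = 35: v_35 = 35 · 9 = 315.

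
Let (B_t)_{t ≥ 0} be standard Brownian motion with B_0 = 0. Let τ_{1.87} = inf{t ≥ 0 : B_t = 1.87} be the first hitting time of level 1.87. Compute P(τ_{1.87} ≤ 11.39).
P(τ_{1.87} ≤ 11.39) = 2(1 − Φ(1.87/√11.39)) = 2(1 − Φ(0.5541)) ≈ 0.5795

By the reflection principle for standard BM, P(τ_b ≤ t) = 2 · P(B_t ≥ b). Since B_t ~ N(0, t), P(B_t ≥ 1.87) = 1 − Φ(1.87/√t) = 1 − Φ(1.87/√11.39) = 1 − Φ(0.5541) ≈ 0.28976. Doubling: P(τ_{1.87} ≤ 11.39) ≈ 2 · 0.28976 = 0.57952 ≈ 0.5795.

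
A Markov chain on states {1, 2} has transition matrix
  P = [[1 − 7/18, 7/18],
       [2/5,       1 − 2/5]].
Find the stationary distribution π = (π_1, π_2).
π_1 = 36/71, π_2 = 35/71

Solve πP = π with π_1 + π_2 = 1. From πP = π: π_1 · (1 − 7/18) + π_2 · 2/5 = π_1 ⇒ π_2 · 2/5 = π_1 · 7/18 ⇒ π_2/π_1 = (7/18)/(2/5) = 35/36. Together with π_1 + π_2 = 1:
  π_1 = (2/5)/(7/18 + 2/5) = (2/5)/(71/90) = 36/71,
  π_2 = (7/18)/(7/18 + 2/5) = (7/18)/(71/90) = 35/71.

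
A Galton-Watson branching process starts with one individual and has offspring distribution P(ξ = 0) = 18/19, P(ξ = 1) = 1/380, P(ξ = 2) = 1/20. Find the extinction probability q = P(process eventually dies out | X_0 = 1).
q = 1

Mean offspring μ = 0·18/19 + 1·1/380 + 2·1/20 = 39/380 ≤ 1. For μ ≤ 1 with offspring not concentrated at 1, the Galton-Watson process goes extinct almost surely, so q = 1.
(Algebraic check: The pgf is f(s) = 18/19 + 1/380·s + 1/20·s². The extinction probability q is the smallest fixed point of f in [0, 1]. Setting s = f(s):
  1/20·s² + (1/380 − 1)·s + 18/19 = 0
  1/20·s² − (18/19 + 1/20)·s + 18/19 = 0
which factors as (s − 1)·(1/20·s − 18/19) = 0, giving roots s = 1 and s = (18/19)/(1/20) = 360/19. Since 360/19 ≥ 1, the smallest root in [0, 1] is s = 1.)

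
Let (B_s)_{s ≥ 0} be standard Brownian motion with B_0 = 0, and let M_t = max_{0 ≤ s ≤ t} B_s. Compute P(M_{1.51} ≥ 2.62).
P(M_{1.51} ≥ 2.62) = 2·P(B_{1.51} ≥ 2.62) = 2(1 − Φ(2.62/√1.51)) ≈ 0.0330

By the reflection principle for Brownian motion, P(M_t ≥ a) = 2 · P(B_t ≥ a) for a ≥ 0. Since B_t ~ N(0, t), P(B_t ≥ 2.62) = 1 − Φ(2.62/√t) = 1 − Φ(2.62/√1.51) = 1 − Φ(2.1321). So
  P(M_{1.51} ≥ 2.62) = 2(1 − Φ(2.1321)) ≈ 0.0330.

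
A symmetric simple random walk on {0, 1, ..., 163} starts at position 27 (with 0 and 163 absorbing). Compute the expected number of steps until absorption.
E[τ | X_0 = 27] = 3672

Let v_k = E[τ | X_0 = k]. Boundary: v_0 = v_163 = 0. Recurrence: v_k = 1 + (v_{k-1} + v_{k+1})/2 for 1 ≤ k ≤ 162. The particular solution to v_k − (v_{k-1} + v_{k+1})/2 = 1 is v_k = −k^2. Adding homogeneous solution A + B k and matching boundaries gives v_k = k (163 − k). Substituting k = 27: v_27 = 27 · 136 = 3672.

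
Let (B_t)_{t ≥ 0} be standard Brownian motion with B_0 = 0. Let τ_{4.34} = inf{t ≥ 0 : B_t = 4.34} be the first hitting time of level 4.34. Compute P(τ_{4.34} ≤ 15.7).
P(τ_{4.34} ≤ 15.7) = 2(1 − Φ(4.34/√15.7)) = 2(1 − Φ(1.0953)) ≈ 0.2734

By the reflection principle for standard BM, P(τ_b ≤ t) = 2 · P(B_t ≥ b). Since B_t ~ N(0, t), P(B_t ≥ 4.34) = 1 − Φ(4.34/√t) = 1 − Φ(4.34/√15.7) = 1 − Φ(1.0953) ≈ 0.13669. Doubling: P(τ_{4.34} ≤ 15.7) ≈ 2 · 0.13669 = 0.27338 ≈ 0.2734.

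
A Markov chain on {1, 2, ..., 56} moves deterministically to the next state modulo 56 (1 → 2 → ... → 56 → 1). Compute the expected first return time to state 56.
E[T_56 | X_0 = 56] = 56

The chain cycles deterministically, so starting at state 56 it returns in exactly 56 steps. Equivalently, the stationary distribution is uniform π_j = 1/56 for every state j, so by Kac's formula E[T_56] = 1/π_56 = 56.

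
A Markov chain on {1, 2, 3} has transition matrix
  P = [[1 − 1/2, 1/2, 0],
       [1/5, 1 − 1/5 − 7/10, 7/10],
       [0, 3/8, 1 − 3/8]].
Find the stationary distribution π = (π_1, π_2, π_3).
π = (6/49, 15/49, 4/7)

This is a birth-death chain on three states, which satisfies detailed balance: π_1 · P_{12} = π_2 · P_{21} and π_2 · P_{23} = π_3 · P_{32}.
From π_1 · 1/2 = π_2 · 1/5: π_2/π_1 = (1/2)/(1/5) = 5/2.
From π_2 · 7/10 = π_3 · 3/8: π_3/π_2 = (7/10)/(3/8) = 28/15.
Take π_1 proportional to 1; then unnormalized π = (1, 5/2, 14/3). Normalize by dividing by the sum 49/6:
  π = (6/49, 15/49, 4/7).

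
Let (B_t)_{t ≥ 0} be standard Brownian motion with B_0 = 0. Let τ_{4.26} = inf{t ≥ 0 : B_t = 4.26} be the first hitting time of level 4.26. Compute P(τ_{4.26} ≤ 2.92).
P(τ_{4.26} ≤ 2.92) = 2(1 − Φ(4.26/√2.92)) = 2(1 − Φ(2.4930)) ≈ 0.0127

By the reflection principle for standard BM, P(τ_b ≤ t) = 2 · P(B_t ≥ b). Since B_t ~ N(0, t), P(B_t ≥ 4.26) = 1 − Φ(4.26/√t) = 1 − Φ(4.26/√2.92) = 1 − Φ(2.4930) ≈ 0.00633. Doubling: P(τ_{4.26} ≤ 2.92) ≈ 2 · 0.00633 = 0.01266 ≈ 0.0127.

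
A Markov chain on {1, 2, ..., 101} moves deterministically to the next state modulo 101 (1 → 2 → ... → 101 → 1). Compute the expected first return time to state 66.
E[T_66 | X_0 = 66] = 101

The chain cycles deterministically, so starting at state 66 it returns in exactly 101 steps. Equivalently, the stationary distribution is uniform π_j = 1/101 for every state j, so by Kac's formula E[T_66] = 1/π_66 = 101.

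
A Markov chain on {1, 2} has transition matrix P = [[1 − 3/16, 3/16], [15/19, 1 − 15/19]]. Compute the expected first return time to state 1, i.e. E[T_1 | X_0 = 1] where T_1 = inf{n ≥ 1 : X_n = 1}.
E[T_1 | X_0 = 1] = 1/π_1 = 99/80

For an irreducible recurrent Markov chain with stationary distribution π, E[T_i | X_0 = i] = 1/π_i (Kac's formula). Here π_1 = (15/19)/(3/16 + 15/19) = (15/19)/(297/304) = 80/99, so E[T_1 | X_0 = 1] = 1/π_1 = (3/16 + 15/19)/(15/19) = (297/304)/(15/19) = 99/80.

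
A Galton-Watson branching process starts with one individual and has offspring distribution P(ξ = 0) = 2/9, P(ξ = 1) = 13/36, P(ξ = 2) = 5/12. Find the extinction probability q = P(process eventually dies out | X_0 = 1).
q = 8/15

The pgf is f(s) = 2/9 + 13/36·s + 5/12·s². The extinction probability q is the smallest fixed point of f in [0, 1]. Setting s = f(s):
  5/12·s² + (13/36 − 1)·s + 2/9 = 0
  5/12·s² − (2/9 + 5/12)·s + 2/9 = 0
which factors as (s − 1)·(5/12·s − 2/9) = 0, giving roots s = 1 and s = (2/9)/(5/12) = 8/15.
Mean offspring μ = 13/36 + 2·5/12 = 43/36 > 1 (supercritical), so q < 1. The extinction probability is the smaller root: q = (2/9)/(5/12) = 8/15.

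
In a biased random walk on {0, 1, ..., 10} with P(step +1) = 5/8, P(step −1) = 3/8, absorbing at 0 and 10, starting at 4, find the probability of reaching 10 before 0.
P(hit 10 before 0) = (1 − (3/5)^4) / (1 − (3/5)^10) = 531250/606661

Let u_k denote P(reach 10 before 0 | start at k). Boundary: u_0 = 0, u_10 = 1. Recurrence: u_k = 5/8·u_{k+1} + 3/8·u_{k-1} for 1 ≤ k ≤ 9. Try u_k = A + B·r^k with r = q/p = (3/8)/(5/8) = 3/5. Substitution satisfies the recurrence; boundary conditions give:
  u_k = (1 − r^k) / (1 − r^N) = (1 − (3/5)^4) / (1 − (3/5)^10) = 531250/606661.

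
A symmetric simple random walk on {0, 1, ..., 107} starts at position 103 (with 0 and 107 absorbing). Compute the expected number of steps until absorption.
E[τ | X_0 = 103] = 412

Let v_k = E[τ | X_0 = k]. Boundary: v_0 = v_107 = 0. Recurrence: v_k = 1 + (v_{k-1} + v_{k+1})/2 for 1 ≤ k ≤ 106. The particular solution to v_k − (v_{k-1} + v_{k+1})/2 = 1 is v_k = −k^2. Adding homogeneous solution A + B k and matching boundaries gives v_k = k (107 − k). Substituting k = 103: v_103 = 103 · 4 = 412.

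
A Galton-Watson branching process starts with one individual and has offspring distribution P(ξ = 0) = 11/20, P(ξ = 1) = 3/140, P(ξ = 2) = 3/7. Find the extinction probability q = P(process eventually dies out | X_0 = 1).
q = 1

Mean offspring μ = 0·11/20 + 1·3/140 + 2·3/7 = 123/140 ≤ 1. For μ ≤ 1 with offspring not concentrated at 1, the Galton-Watson process goes extinct almost surely, so q = 1.
(Algebraic check: The pgf is f(s) = 11/20 + 3/140·s + 3/7·s². The extinction probability q is the smallest fixed point of f in [0, 1]. Setting s = f(s):
  3/7·s² + (3/140 − 1)·s + 11/20 = 0
  3/7·s² − (11/20 + 3/7)·s + 11/20 = 0
which factors as (s − 1)·(3/7·s − 11/20) = 0, giving roots s = 1 and s = (11/20)/(3/7) = 77/60. Since 77/60 ≥ 1, the smallest root in [0, 1] is s = 1.)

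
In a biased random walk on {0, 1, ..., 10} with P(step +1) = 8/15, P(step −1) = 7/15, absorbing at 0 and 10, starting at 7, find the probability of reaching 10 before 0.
P(hit 10 before 0) = (1 − (7/8)^7) / (1 − (7/8)^10) = 652087808/791266575

Let u_k denote P(reach 10 before 0 | start at k). Boundary: u_0 = 0, u_10 = 1. Recurrence: u_k = 8/15·u_{k+1} + 7/15·u_{k-1} for 1 ≤ k ≤ 9. Try u_k = A + B·r^k with r = q/p = (7/15)/(8/15) = 7/8. Substitution satisfies the recurrence; boundary conditions give:
  u_k = (1 − r^k) / (1 − r^N) = (1 − (7/8)^7) / (1 − (7/8)^10) = 652087808/791266575.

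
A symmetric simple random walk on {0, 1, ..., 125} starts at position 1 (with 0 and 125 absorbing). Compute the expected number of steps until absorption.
E[τ | X_0 = 1] = 124

Let v_k = E[τ | X_0 = k]. Boundary: v_0 = v_125 = 0. Recurrence: v_k = 1 + (v_{k-1} + v_{k+1})/2 for 1 ≤ k ≤ 124. The particular solution to v_k − (v_{k-1} + v_{k+1})/2 = 1 is v_k = −k^2. Adding homogeneous solution A + B k and matching boundaries gives v_k = k (125 − k). Substituting k = 1: v_1 = 1 · 124 = 124.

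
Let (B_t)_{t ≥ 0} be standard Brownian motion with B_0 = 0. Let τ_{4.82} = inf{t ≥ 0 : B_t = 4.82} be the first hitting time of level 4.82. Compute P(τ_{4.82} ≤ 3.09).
P(τ_{4.82} ≤ 3.09) = 2(1 − Φ(4.82/√3.09)) = 2(1 − Φ(2.7420)) ≈ 0.0061

By the reflection principle for standard BM, P(τ_b ≤ t) = 2 · P(B_t ≥ b). Since B_t ~ N(0, t), P(B_t ≥ 4.82) = 1 − Φ(4.82/√t) = 1 − Φ(4.82/√3.09) = 1 − Φ(2.7420) ≈ 0.00305. Doubling: P(τ_{4.82} ≤ 3.09) ≈ 2 · 0.00305 = 0.00610 ≈ 0.0061.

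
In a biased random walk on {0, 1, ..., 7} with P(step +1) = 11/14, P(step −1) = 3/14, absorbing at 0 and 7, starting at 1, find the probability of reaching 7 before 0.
P(hit 7 before 0) = (1 − (3/11)^1) / (1 − (3/11)^7) = 1771561/2435623

Let u_k denote P(reach 7 before 0 | start at k). Boundary: u_0 = 0, u_7 = 1. Recurrence: u_k = 11/14·u_{k+1} + 3/14·u_{k-1} for 1 ≤ k ≤ 6. Try u_k = A + B·r^k with r = q/p = (3/14)/(11/14) = 3/11. Substitution satisfies the recurrence; boundary conditions give:
  u_k = (1 − r^k) / (1 − r^N) = (1 − (3/11)^1) / (1 − (3/11)^7) = 1771561/2435623.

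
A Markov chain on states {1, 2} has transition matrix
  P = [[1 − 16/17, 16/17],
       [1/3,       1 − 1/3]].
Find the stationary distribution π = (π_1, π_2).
π_1 = 17/65, π_2 = 48/65

Solve πP = π with π_1 + π_2 = 1. From πP = π: π_1 · (1 − 16/17) + π_2 · 1/3 = π_1 ⇒ π_2 · 1/3 = π_1 · 16/17 ⇒ π_2/π_1 = (16/17)/(1/3) = 48/17. Together with π_1 + π_2 = 1:
  π_1 = (1/3)/(16/17 + 1/3) = (1/3)/(65/51) = 17/65,
  π_2 = (16/17)/(16/17 + 1/3) = (16/17)/(65/51) = 48/65.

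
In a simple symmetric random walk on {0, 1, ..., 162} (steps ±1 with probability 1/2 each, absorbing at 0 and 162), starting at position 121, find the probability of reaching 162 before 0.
P(hit 162 before 0) = 121/162

Let u_k = P(hit 162 before 0 | start at k). Then u_0 = 0, u_162 = 1, and u_k = u_{k-1}/2 + u_{k+1}/2 for 1 ≤ k ≤ 161. This harmonic recurrence is solved by u_k = k/162, giving u_121 = 121/162.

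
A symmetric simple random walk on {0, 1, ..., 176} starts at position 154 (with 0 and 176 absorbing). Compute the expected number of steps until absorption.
E[τ | X_0 = 154] = 3388

Let v_k = E[τ | X_0 = k]. Boundary: v_0 = v_176 = 0. Recurrence: v_k = 1 + (v_{k-1} + v_{k+1})/2 for 1 ≤ k ≤ 175. The particular solution to v_k − (v_{k-1} + v_{k+1})/2 = 1 is v_k = −k^2. Adding homogeneous solution A + B k and matching boundaries gives v_k = k (176 − k). Substituting k = 154: v_154 = 154 · 22 = 3388.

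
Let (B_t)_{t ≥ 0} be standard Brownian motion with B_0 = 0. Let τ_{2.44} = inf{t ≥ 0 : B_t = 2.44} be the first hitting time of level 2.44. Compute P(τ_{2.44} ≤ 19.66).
P(τ_{2.44} ≤ 19.66) = 2(1 − Φ(2.44/√19.66)) = 2(1 − Φ(0.5503)) ≈ 0.5821

By the reflection principle for standard BM, P(τ_b ≤ t) = 2 · P(B_t ≥ b). Since B_t ~ N(0, t), P(B_t ≥ 2.44) = 1 − Φ(2.44/√t) = 1 − Φ(2.44/√19.66) = 1 − Φ(0.5503) ≈ 0.29106. Doubling: P(τ_{2.44} ≤ 19.66) ≈ 2 · 0.29106 = 0.58212 ≈ 0.5821.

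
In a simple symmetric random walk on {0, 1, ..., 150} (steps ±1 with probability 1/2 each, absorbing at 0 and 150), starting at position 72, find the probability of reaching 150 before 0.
P(hit 150 before 0) = 72/150 = 12/25

Let u_k = P(hit 150 before 0 | start at k). Then u_0 = 0, u_150 = 1, and u_k = u_{k-1}/2 + u_{k+1}/2 for 1 ≤ k ≤ 149. This harmonic recurrence is solved by u_k = k/150, giving u_72 = 72/150 = 12/25.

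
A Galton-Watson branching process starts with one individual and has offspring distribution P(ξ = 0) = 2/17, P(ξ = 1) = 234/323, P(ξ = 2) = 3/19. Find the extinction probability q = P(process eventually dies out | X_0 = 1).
q = 38/51

The pgf is f(s) = 2/17 + 234/323·s + 3/19·s². The extinction probability q is the smallest fixed point of f in [0, 1]. Setting s = f(s):
  3/19·s² + (234/323 − 1)·s + 2/17 = 0
  3/19·s² − (2/17 + 3/19)·s + 2/17 = 0
which factors as (s − 1)·(3/19·s − 2/17) = 0, giving roots s = 1 and s = (2/17)/(3/19) = 38/51.
Mean offspring μ = 234/323 + 2·3/19 = 336/323 > 1 (supercritical), so q < 1. The extinction probability is the smaller root: q = (2/17)/(3/19) = 38/51.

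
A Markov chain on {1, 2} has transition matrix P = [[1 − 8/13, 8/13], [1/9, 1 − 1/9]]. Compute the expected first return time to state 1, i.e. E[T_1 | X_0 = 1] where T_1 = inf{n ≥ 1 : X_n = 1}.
E[T_1 | X_0 = 1] = 1/π_1 = 85/13

For an irreducible recurrent Markov chain with stationary distribution π, E[T_i | X_0 = i] = 1/π_i (Kac's formula). Here π_1 = (1/9)/(8/13 + 1/9) = (1/9)/(85/117) = 13/85, so E[T_1 | X_0 = 1] = 1/π_1 = (8/13 + 1/9)/(1/9) = (85/117)/(1/9) = 85/13.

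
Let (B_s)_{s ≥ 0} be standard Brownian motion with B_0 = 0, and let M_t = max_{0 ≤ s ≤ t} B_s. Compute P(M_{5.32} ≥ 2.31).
P(M_{5.32} ≥ 2.31) = 2·P(B_{5.32} ≥ 2.31) = 2(1 − Φ(2.31/√5.32)) ≈ 0.3166

By the reflection principle for Brownian motion, P(M_t ≥ a) = 2 · P(B_t ≥ a) for a ≥ 0. Since B_t ~ N(0, t), P(B_t ≥ 2.31) = 1 − Φ(2.31/√t) = 1 − Φ(2.31/√5.32) = 1 − Φ(1.0015). So
  P(M_{5.32} ≥ 2.31) = 2(1 − Φ(1.0015)) ≈ 0.3166.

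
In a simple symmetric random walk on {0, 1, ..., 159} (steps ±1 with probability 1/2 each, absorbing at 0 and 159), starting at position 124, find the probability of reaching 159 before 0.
P(hit 159 before 0) = 124/159

Let u_k = P(hit 159 before 0 | start at k). Then u_0 = 0, u_159 = 1, and u_k = u_{k-1}/2 + u_{k+1}/2 for 1 ≤ k ≤ 158. This harmonic recurrence is solved by u_k = k/159, giving u_124 = 124/159.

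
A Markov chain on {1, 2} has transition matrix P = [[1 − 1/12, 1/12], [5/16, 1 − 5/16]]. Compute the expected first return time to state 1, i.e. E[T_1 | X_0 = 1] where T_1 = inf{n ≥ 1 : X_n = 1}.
E[T_1 | X_0 = 1] = 1/π_1 = 19/15

For an irreducible recurrent Markov chain with stationary distribution π, E[T_i | X_0 = i] = 1/π_i (Kac's formula). Here π_1 = (5/16)/(1/12 + 5/16) = (5/16)/(19/48) = 15/19, so E[T_1 | X_0 = 1] = 1/π_1 = (1/12 + 5/16)/(5/16) = (19/48)/(5/16) = 19/15.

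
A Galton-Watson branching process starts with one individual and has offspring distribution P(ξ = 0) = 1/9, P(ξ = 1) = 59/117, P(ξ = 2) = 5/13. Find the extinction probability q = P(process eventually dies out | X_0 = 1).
q = 13/45

The pgf is f(s) = 1/9 + 59/117·s + 5/13·s². The extinction probability q is the smallest fixed point of f in [0, 1]. Setting s = f(s):
  5/13·s² + (59/117 − 1)·s + 1/9 = 0
  5/13·s² − (1/9 + 5/13)·s + 1/9 = 0
which factors as (s − 1)·(5/13·s − 1/9) = 0, giving roots s = 1 and s = (1/9)/(5/13) = 13/45.
Mean offspring μ = 59/117 + 2·5/13 = 149/117 > 1 (supercritical), so q < 1. The extinction probability is the smaller root: q = (1/9)/(5/13) = 13/45.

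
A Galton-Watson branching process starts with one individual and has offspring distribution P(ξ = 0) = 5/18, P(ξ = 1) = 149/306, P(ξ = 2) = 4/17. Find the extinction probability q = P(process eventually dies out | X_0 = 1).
q = 1

Mean offspring μ = 0·5/18 + 1·149/306 + 2·4/17 = 293/306 ≤ 1. For μ ≤ 1 with offspring not concentrated at 1, the Galton-Watson process goes extinct almost surely, so q = 1.
(Algebraic check: The pgf is f(s) = 5/18 + 149/306·s + 4/17·s². The extinction probability q is the smallest fixed point of f in [0, 1]. Setting s = f(s):
  4/17·s² + (149/306 − 1)·s + 5/18 = 0
  4/17·s² − (5/18 + 4/17)·s + 5/18 = 0
which factors as (s − 1)·(4/17·s − 5/18) = 0, giving roots s = 1 and s = (5/18)/(4/17) = 85/72. Since 85/72 ≥ 1, the smallest root in [0, 1] is s = 1.)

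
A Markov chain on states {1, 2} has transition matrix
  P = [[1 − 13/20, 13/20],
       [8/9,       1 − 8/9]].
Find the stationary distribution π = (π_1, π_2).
π_1 = 160/277, π_2 = 117/277

Solve πP = π with π_1 + π_2 = 1. From πP = π: π_1 · (1 − 13/20) + π_2 · 8/9 = π_1 ⇒ π_2 · 8/9 = π_1 · 13/20 ⇒ π_2/π_1 = (13/20)/(8/9) = 117/160. Together with π_1 + π_2 = 1:
  π_1 = (8/9)/(13/20 + 8/9) = (8/9)/(277/180) = 160/277,
  π_2 = (13/20)/(13/20 + 8/9) = (13/20)/(277/180) = 117/277.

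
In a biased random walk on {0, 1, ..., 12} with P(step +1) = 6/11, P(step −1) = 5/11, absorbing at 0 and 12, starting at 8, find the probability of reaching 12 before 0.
P(hit 12 before 0) = (1 − (5/6)^8) / (1 − (5/6)^12) = 2489616/2880241

Let u_k denote P(reach 12 before 0 | start at k). Boundary: u_0 = 0, u_12 = 1. Recurrence: u_k = 6/11·u_{k+1} + 5/11·u_{k-1} for 1 ≤ k ≤ 11. Try u_k = A + B·r^k with r = q/p = (5/11)/(6/11) = 5/6. Substitution satisfies the recurrence; boundary conditions give:
  u_k = (1 − r^k) / (1 − r^N) = (1 − (5/6)^8) / (1 − (5/6)^12) = 2489616/2880241.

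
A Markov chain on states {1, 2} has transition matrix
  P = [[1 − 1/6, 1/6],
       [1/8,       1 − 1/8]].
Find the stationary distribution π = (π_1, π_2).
π_1 = 3/7, π_2 = 4/7

Solve πP = π with π_1 + π_2 = 1. From πP = π: π_1 · (1 − 1/6) + π_2 · 1/8 = π_1 ⇒ π_2 · 1/8 = π_1 · 1/6 ⇒ π_2/π_1 = (1/6)/(1/8) = 4/3. Together with π_1 + π_2 = 1:
  π_1 = (1/8)/(1/6 + 1/8) = (1/8)/(7/24) = 3/7,
  π_2 = (1/6)/(1/6 + 1/8) = (1/6)/(7/24) = 4/7.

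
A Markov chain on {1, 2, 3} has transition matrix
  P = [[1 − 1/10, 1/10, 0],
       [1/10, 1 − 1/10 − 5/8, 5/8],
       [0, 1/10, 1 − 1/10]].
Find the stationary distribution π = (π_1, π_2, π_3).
π = (4/33, 4/33, 25/33)

This is a birth-death chain on three states, which satisfies detailed balance: π_1 · P_{12} = π_2 · P_{21} and π_2 · P_{23} = π_3 · P_{32}.
From π_1 · 1/10 = π_2 · 1/10: π_2/π_1 = (1/10)/(1/10) = 1.
From π_2 · 5/8 = π_3 · 1/10: π_3/π_2 = (5/8)/(1/10) = 25/4.
Take π_1 proportional to 1; then unnormalized π = (1, 1, 25/4). Normalize by dividing by the sum 33/4:
  π = (4/33, 4/33, 25/33).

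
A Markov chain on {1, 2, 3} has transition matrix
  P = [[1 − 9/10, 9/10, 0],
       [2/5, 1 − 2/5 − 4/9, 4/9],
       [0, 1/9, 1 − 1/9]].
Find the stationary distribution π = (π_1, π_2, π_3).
π = (4/49, 9/49, 36/49)

This is a birth-death chain on three states, which satisfies detailed balance: π_1 · P_{12} = π_2 · P_{21} and π_2 · P_{23} = π_3 · P_{32}.
From π_1 · 9/10 = π_2 · 2/5: π_2/π_1 = (9/10)/(2/5) = 9/4.
From π_2 · 4/9 = π_3 · 1/9: π_3/π_2 = (4/9)/(1/9) = 4.
Take π_1 proportional to 1; then unnormalized π = (1, 9/4, 9). Normalize by dividing by the sum 49/4:
  π = (4/49, 9/49, 36/49).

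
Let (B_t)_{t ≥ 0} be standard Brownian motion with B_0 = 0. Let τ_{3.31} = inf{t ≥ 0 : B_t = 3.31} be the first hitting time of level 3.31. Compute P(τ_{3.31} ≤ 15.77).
P(τ_{3.31} ≤ 15.77) = 2(1 − Φ(3.31/√15.77)) = 2(1 − Φ(0.8335)) ≈ 0.4046

By the reflection principle for standard BM, P(τ_b ≤ t) = 2 · P(B_t ≥ b). Since B_t ~ N(0, t), P(B_t ≥ 3.31) = 1 − Φ(3.31/√t) = 1 − Φ(3.31/√15.77) = 1 − Φ(0.8335) ≈ 0.20228. Doubling: P(τ_{3.31} ≤ 15.77) ≈ 2 · 0.20228 = 0.40456 ≈ 0.4046.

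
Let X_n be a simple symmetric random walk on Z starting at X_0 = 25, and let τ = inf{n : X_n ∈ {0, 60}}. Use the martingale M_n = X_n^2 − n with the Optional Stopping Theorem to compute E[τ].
E[τ] = 875

M_n = X_n^2 − n is a martingale (since E[X_{n+1}^2 | F_n] = X_n^2 + 1). By OST (τ has finite mean in a bounded region), E[M_τ] = E[M_0] = X_0^2 − 0 = 25^2 = 625. Also E[M_τ] = E[X_τ^2] − E[τ]. The walk exits at 0 or 60, with P(hit 60 first) = 25/60, so E[X_τ^2] = 60^2 · 25/60 + 0 = 1500. Thus E[τ] = E[X_τ^2] − E[M_τ] = 1500 − 625 = 875 = 25(60 − 25) = 875.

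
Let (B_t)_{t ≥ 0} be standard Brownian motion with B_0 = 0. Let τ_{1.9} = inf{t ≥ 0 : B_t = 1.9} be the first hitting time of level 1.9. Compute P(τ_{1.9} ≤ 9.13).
P(τ_{1.9} ≤ 9.13) = 2(1 − Φ(1.9/√9.13)) = 2(1 − Φ(0.6288)) ≈ 0.5295

By the reflection principle for standard BM, P(τ_b ≤ t) = 2 · P(B_t ≥ b). Since B_t ~ N(0, t), P(B_t ≥ 1.9) = 1 − Φ(1.9/√t) = 1 − Φ(1.9/√9.13) = 1 − Φ(0.6288) ≈ 0.26474. Doubling: P(τ_{1.9} ≤ 9.13) ≈ 2 · 0.26474 = 0.52948 ≈ 0.5295.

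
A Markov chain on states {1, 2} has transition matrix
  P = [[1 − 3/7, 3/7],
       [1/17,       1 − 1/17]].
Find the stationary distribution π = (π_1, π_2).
π_1 = 7/58, π_2 = 51/58

Solve πP = π with π_1 + π_2 = 1. From πP = π: π_1 · (1 − 3/7) + π_2 · 1/17 = π_1 ⇒ π_2 · 1/17 = π_1 · 3/7 ⇒ π_2/π_1 = (3/7)/(1/17) = 51/7. Together with π_1 + π_2 = 1:
  π_1 = (1/17)/(3/7 + 1/17) = (1/17)/(58/119) = 7/58,
  π_2 = (3/7)/(3/7 + 1/17) = (3/7)/(58/119) = 51/58.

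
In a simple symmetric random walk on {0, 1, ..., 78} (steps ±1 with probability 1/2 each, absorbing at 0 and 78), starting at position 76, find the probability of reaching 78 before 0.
P(hit 78 before 0) = 76/78 = 38/39

Let u_k = P(hit 78 before 0 | start at k). Then u_0 = 0, u_78 = 1, and u_k = u_{k-1}/2 + u_{k+1}/2 for 1 ≤ k ≤ 77. This harmonic recurrence is solved by u_k = k/78, giving u_76 = 76/78 = 38/39.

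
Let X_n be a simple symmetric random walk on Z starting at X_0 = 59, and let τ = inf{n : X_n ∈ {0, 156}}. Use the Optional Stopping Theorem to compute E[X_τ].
E[X_τ] = 59

X_n is a martingale and τ is a bounded-mean stopping time (indeed τ is finite a.s. with bounded expectation since the walk is in a bounded region). By the OST, E[X_τ] = E[X_0] = 59. Equivalently: E[X_τ] = 156 · P(hit 156 first) + 0 · P(hit 0 first) = 156 · (59/156) = 59.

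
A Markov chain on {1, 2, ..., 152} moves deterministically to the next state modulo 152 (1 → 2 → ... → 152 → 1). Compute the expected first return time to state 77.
E[T_77 | X_0 = 77] = 152

The chain cycles deterministically, so starting at state 77 it returns in exactly 152 steps. Equivalently, the stationary distribution is uniform π_j = 1/152 for every state j, so by Kac's formula E[T_77] = 1/π_77 = 152.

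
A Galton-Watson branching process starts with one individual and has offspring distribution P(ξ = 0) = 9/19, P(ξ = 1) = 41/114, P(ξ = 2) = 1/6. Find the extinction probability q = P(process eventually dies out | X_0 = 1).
q = 1

Mean offspring μ = 0·9/19 + 1·41/114 + 2·1/6 = 79/114 ≤ 1. For μ ≤ 1 with offspring not concentrated at 1, the Galton-Watson process goes extinct almost surely, so q = 1.
(Algebraic check: The pgf is f(s) = 9/19 + 41/114·s + 1/6·s². The extinction probability q is the smallest fixed point of f in [0, 1]. Setting s = f(s):
  1/6·s² + (41/114 − 1)·s + 9/19 = 0
  1/6·s² − (9/19 + 1/6)·s + 9/19 = 0
which factors as (s − 1)·(1/6·s − 9/19) = 0, giving roots s = 1 and s = (9/19)/(1/6) = 54/19. Since 54/19 ≥ 1, the smallest root in [0, 1] is s = 1.)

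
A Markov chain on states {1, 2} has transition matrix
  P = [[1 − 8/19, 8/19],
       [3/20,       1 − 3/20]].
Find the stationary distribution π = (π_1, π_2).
π_1 = 57/217, π_2 = 160/217

Solve πP = π with π_1 + π_2 = 1. From πP = π: π_1 · (1 − 8/19) + π_2 · 3/20 = π_1 ⇒ π_2 · 3/20 = π_1 · 8/19 ⇒ π_2/π_1 = (8/19)/(3/20) = 160/57. Together with π_1 + π_2 = 1:
  π_1 = (3/20)/(8/19 + 3/20) = (3/20)/(217/380) = 57/217,
  π_2 = (8/19)/(8/19 + 3/20) = (8/19)/(217/380) = 160/217.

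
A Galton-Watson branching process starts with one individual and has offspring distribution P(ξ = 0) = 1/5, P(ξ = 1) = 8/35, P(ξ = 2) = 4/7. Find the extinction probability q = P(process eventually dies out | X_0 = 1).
q = 7/20

The pgf is f(s) = 1/5 + 8/35·s + 4/7·s². The extinction probability q is the smallest fixed point of f in [0, 1]. Setting s = f(s):
  4/7·s² + (8/35 − 1)·s + 1/5 = 0
  4/7·s² − (1/5 + 4/7)·s + 1/5 = 0
which factors as (s − 1)·(4/7·s − 1/5) = 0, giving roots s = 1 and s = (1/5)/(4/7) = 7/20.
Mean offspring μ = 8/35 + 2·4/7 = 48/35 > 1 (supercritical), so q < 1. The extinction probability is the smaller root: q = (1/5)/(4/7) = 7/20.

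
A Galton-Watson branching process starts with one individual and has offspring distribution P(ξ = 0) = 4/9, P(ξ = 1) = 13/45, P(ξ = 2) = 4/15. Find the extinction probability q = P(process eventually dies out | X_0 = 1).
q = 1

Mean offspring μ = 0·4/9 + 1·13/45 + 2·4/15 = 37/45 ≤ 1. For μ ≤ 1 with offspring not concentrated at 1, the Galton-Watson process goes extinct almost surely, so q = 1.
(Algebraic check: The pgf is f(s) = 4/9 + 13/45·s + 4/15·s². The extinction probability q is the smallest fixed point of f in [0, 1]. Setting s = f(s):
  4/15·s² + (13/45 − 1)·s + 4/9 = 0
  4/15·s² − (4/9 + 4/15)·s + 4/9 = 0
which factors as (s − 1)·(4/15·s − 4/9) = 0, giving roots s = 1 and s = (4/9)/(4/15) = 5/3. Since 5/3 ≥ 1, the smallest root in [0, 1] is s = 1.)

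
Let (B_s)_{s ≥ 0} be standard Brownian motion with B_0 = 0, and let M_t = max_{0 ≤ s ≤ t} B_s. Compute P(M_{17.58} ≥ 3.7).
P(M_{17.58} ≥ 3.7) = 2·P(B_{17.58} ≥ 3.7) = 2(1 − Φ(3.7/√17.58)) ≈ 0.3775

By the reflection principle for Brownian motion, P(M_t ≥ a) = 2 · P(B_t ≥ a) for a ≥ 0. Since B_t ~ N(0, t), P(B_t ≥ 3.7) = 1 − Φ(3.7/√t) = 1 − Φ(3.7/√17.58) = 1 − Φ(0.8825). So
  P(M_{17.58} ≥ 3.7) = 2(1 − Φ(0.8825)) ≈ 0.3775.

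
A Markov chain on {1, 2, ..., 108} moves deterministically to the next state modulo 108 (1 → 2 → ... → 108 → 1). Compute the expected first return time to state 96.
E[T_96 | X_0 = 96] = 108

The chain cycles deterministically, so starting at state 96 it returns in exactly 108 steps. Equivalently, the stationary distribution is uniform π_j = 1/108 for every state j, so by Kac's formula E[T_96] = 1/π_96 = 108.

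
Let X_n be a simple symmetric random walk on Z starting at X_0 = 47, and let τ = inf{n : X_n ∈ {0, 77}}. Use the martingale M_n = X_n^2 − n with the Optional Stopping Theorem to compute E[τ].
E[τ] = 1410

M_n = X_n^2 − n is a martingale (since E[X_{n+1}^2 | F_n] = X_n^2 + 1). By OST (τ has finite mean in a bounded region), E[M_τ] = E[M_0] = X_0^2 − 0 = 47^2 = 2209. Also E[M_τ] = E[X_τ^2] − E[τ]. The walk exits at 0 or 77, with P(hit 77 first) = 47/77, so E[X_τ^2] = 77^2 · 47/77 + 0 = 3619. Thus E[τ] = E[X_τ^2] − E[M_τ] = 3619 − 2209 = 1410 = 47(77 − 47) = 1410.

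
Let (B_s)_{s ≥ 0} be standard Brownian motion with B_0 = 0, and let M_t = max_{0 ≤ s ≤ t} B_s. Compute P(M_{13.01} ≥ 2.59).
P(M_{13.01} ≥ 2.59) = 2·P(B_{13.01} ≥ 2.59) = 2(1 − Φ(2.59/√13.01)) ≈ 0.4727

By the reflection principle for Brownian motion, P(M_t ≥ a) = 2 · P(B_t ≥ a) for a ≥ 0. Since B_t ~ N(0, t), P(B_t ≥ 2.59) = 1 − Φ(2.59/√t) = 1 − Φ(2.59/√13.01) = 1 − Φ(0.7181). So
  P(M_{13.01} ≥ 2.59) = 2(1 − Φ(0.7181)) ≈ 0.4727.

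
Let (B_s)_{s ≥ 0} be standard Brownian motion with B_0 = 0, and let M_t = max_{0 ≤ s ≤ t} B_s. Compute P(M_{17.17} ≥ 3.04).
P(M_{17.17} ≥ 3.04) = 2·P(B_{17.17} ≥ 3.04) = 2(1 − Φ(3.04/√17.17)) ≈ 0.4632

By the reflection principle for Brownian motion, P(M_t ≥ a) = 2 · P(B_t ≥ a) for a ≥ 0. Since B_t ~ N(0, t), P(B_t ≥ 3.04) = 1 − Φ(3.04/√t) = 1 − Φ(3.04/√17.17) = 1 − Φ(0.7336). So
  P(M_{17.17} ≥ 3.04) = 2(1 − Φ(0.7336)) ≈ 0.4632.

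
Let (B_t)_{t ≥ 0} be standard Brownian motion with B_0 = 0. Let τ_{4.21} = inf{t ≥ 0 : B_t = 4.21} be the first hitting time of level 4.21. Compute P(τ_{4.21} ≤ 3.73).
P(τ_{4.21} ≤ 3.73) = 2(1 − Φ(4.21/√3.73)) = 2(1 − Φ(2.1799)) ≈ 0.0293

By the reflection principle for standard BM, P(τ_b ≤ t) = 2 · P(B_t ≥ b). Since B_t ~ N(0, t), P(B_t ≥ 4.21) = 1 − Φ(4.21/√t) = 1 − Φ(4.21/√3.73) = 1 − Φ(2.1799) ≈ 0.01463. Doubling: P(τ_{4.21} ≤ 3.73) ≈ 2 · 0.01463 = 0.02926 ≈ 0.0293.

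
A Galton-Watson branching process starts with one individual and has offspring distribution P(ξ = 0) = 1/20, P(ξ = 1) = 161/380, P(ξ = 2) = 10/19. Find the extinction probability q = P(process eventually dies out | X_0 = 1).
q = 19/200

The pgf is f(s) = 1/20 + 161/380·s + 10/19·s². The extinction probability q is the smallest fixed point of f in [0, 1]. Setting s = f(s):
  10/19·s² + (161/380 − 1)·s + 1/20 = 0
  10/19·s² − (1/20 + 10/19)·s + 1/20 = 0
which factors as (s − 1)·(10/19·s − 1/20) = 0, giving roots s = 1 and s = (1/20)/(10/19) = 19/200.
Mean offspring μ = 161/380 + 2·10/19 = 561/380 > 1 (supercritical), so q < 1. The extinction probability is the smaller root: q = (1/20)/(10/19) = 19/200.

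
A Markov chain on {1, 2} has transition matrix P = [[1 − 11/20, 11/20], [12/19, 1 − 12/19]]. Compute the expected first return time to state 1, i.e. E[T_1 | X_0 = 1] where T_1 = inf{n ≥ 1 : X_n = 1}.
E[T_1 | X_0 = 1] = 1/π_1 = 449/240

For an irreducible recurrent Markov chain with stationary distribution π, E[T_i | X_0 = i] = 1/π_i (Kac's formula). Here π_1 = (12/19)/(11/20 + 12/19) = (12/19)/(449/380) = 240/449, so E[T_1 | X_0 = 1] = 1/π_1 = (11/20 + 12/19)/(12/19) = (449/380)/(12/19) = 449/240.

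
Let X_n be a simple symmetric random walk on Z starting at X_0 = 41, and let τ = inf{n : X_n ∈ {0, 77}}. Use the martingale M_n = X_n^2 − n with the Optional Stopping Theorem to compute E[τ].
E[τ] = 1476

M_n = X_n^2 − n is a martingale (since E[X_{n+1}^2 | F_n] = X_n^2 + 1). By OST (τ has finite mean in a bounded region), E[M_τ] = E[M_0] = X_0^2 − 0 = 41^2 = 1681. Also E[M_τ] = E[X_τ^2] − E[τ]. The walk exits at 0 or 77, with P(hit 77 first) = 41/77, so E[X_τ^2] = 77^2 · 41/77 + 0 = 3157. Thus E[τ] = E[X_τ^2] − E[M_τ] = 3157 − 1681 = 1476 = 41(77 − 41) = 1476.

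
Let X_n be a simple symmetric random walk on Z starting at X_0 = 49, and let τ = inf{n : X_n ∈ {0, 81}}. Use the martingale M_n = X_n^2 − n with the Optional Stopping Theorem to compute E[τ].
E[τ] = 1568

M_n = X_n^2 − n is a martingale (since E[X_{n+1}^2 | F_n] = X_n^2 + 1). By OST (τ has finite mean in a bounded region), E[M_τ] = E[M_0] = X_0^2 − 0 = 49^2 = 2401. Also E[M_τ] = E[X_τ^2] − E[τ]. The walk exits at 0 or 81, with P(hit 81 first) = 49/81, so E[X_τ^2] = 81^2 · 49/81 + 0 = 3969. Thus E[τ] = E[X_τ^2] − E[M_τ] = 3969 − 2401 = 1568 = 49(81 − 49) = 1568.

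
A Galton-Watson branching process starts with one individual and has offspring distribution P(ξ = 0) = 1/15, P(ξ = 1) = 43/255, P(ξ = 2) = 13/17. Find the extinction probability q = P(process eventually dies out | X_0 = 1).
q = 17/195

The pgf is f(s) = 1/15 + 43/255·s + 13/17·s². The extinction probability q is the smallest fixed point of f in [0, 1]. Setting s = f(s):
  13/17·s² + (43/255 − 1)·s + 1/15 = 0
  13/17·s² − (1/15 + 13/17)·s + 1/15 = 0
which factors as (s − 1)·(13/17·s − 1/15) = 0, giving roots s = 1 and s = (1/15)/(13/17) = 17/195.
Mean offspring μ = 43/255 + 2·13/17 = 433/255 > 1 (supercritical), so q < 1. The extinction probability is the smaller root: q = (1/15)/(13/17) = 17/195.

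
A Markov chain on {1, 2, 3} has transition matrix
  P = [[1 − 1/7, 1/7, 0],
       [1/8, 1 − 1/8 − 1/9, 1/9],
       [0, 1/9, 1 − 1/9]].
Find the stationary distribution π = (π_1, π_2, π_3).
π = (7/23, 8/23, 8/23)

This is a birth-death chain on three states, which satisfies detailed balance: π_1 · P_{12} = π_2 · P_{21} and π_2 · P_{23} = π_3 · P_{32}.
From π_1 · 1/7 = π_2 · 1/8: π_2/π_1 = (1/7)/(1/8) = 8/7.
From π_2 · 1/9 = π_3 · 1/9: π_3/π_2 = (1/9)/(1/9) = 1.
Take π_1 proportional to 1; then unnormalized π = (1, 8/7, 8/7). Normalize by dividing by the sum 23/7:
  π = (7/23, 8/23, 8/23).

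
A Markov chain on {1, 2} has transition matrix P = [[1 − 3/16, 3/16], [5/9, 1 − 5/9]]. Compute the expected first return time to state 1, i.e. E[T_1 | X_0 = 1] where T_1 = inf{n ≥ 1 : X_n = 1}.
E[T_1 | X_0 = 1] = 1/π_1 = 107/80

For an irreducible recurrent Markov chain with stationary distribution π, E[T_i | X_0 = i] = 1/π_i (Kac's formula). Here π_1 = (5/9)/(3/16 + 5/9) = (5/9)/(107/144) = 80/107, so E[T_1 | X_0 = 1] = 1/π_1 = (3/16 + 5/9)/(5/9) = (107/144)/(5/9) = 107/80.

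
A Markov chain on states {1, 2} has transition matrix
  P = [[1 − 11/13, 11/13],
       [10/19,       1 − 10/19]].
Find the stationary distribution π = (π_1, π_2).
π_1 = 130/339, π_2 = 209/339

Solve πP = π with π_1 + π_2 = 1. From πP = π: π_1 · (1 − 11/13) + π_2 · 10/19 = π_1 ⇒ π_2 · 10/19 = π_1 · 11/13 ⇒ π_2/π_1 = (11/13)/(10/19) = 209/130. Together with π_1 + π_2 = 1:
  π_1 = (10/19)/(11/13 + 10/19) = (10/19)/(339/247) = 130/339,
  π_2 = (11/13)/(11/13 + 10/19) = (11/13)/(339/247) = 209/339.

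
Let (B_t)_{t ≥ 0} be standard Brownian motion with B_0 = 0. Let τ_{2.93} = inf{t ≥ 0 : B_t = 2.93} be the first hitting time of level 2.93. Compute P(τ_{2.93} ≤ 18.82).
P(τ_{2.93} ≤ 18.82) = 2(1 − Φ(2.93/√18.82)) = 2(1 − Φ(0.6754)) ≈ 0.4994

By the reflection principle for standard BM, P(τ_b ≤ t) = 2 · P(B_t ≥ b). Since B_t ~ N(0, t), P(B_t ≥ 2.93) = 1 − Φ(2.93/√t) = 1 − Φ(2.93/√18.82) = 1 − Φ(0.6754) ≈ 0.24971. Doubling: P(τ_{2.93} ≤ 18.82) ≈ 2 · 0.24971 = 0.49942 ≈ 0.4994.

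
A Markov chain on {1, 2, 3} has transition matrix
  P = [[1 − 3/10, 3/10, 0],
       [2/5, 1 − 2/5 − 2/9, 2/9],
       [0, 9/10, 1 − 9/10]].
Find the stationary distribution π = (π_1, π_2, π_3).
π = (108/209, 81/209, 20/209)

This is a birth-death chain on three states, which satisfies detailed balance: π_1 · P_{12} = π_2 · P_{21} and π_2 · P_{23} = π_3 · P_{32}.
From π_1 · 3/10 = π_2 · 2/5: π_2/π_1 = (3/10)/(2/5) = 3/4.
From π_2 · 2/9 = π_3 · 9/10: π_3/π_2 = (2/9)/(9/10) = 20/81.
Take π_1 proportional to 1; then unnormalized π = (1, 3/4, 5/27). Normalize by dividing by the sum 209/108:
  π = (108/209, 81/209, 20/209).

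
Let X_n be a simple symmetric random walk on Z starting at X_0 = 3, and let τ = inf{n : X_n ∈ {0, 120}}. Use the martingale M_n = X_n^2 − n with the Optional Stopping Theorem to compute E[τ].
E[τ] = 351

M_n = X_n^2 − n is a martingale (since E[X_{n+1}^2 | F_n] = X_n^2 + 1). By OST (τ has finite mean in a bounded region), E[M_τ] = E[M_0] = X_0^2 − 0 = 3^2 = 9. Also E[M_τ] = E[X_τ^2] − E[τ]. The walk exits at 0 or 120, with P(hit 120 first) = 3/120, so E[X_τ^2] = 120^2 · 3/120 + 0 = 360. Thus E[τ] = E[X_τ^2] − E[M_τ] = 360 − 9 = 351 = 3(120 − 3) = 351.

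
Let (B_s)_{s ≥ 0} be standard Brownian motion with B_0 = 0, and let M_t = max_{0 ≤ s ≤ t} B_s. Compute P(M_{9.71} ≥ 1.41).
P(M_{9.71} ≥ 1.41) = 2·P(B_{9.71} ≥ 1.41) = 2(1 − Φ(1.41/√9.71)) ≈ 0.6509

By the reflection principle for Brownian motion, P(M_t ≥ a) = 2 · P(B_t ≥ a) for a ≥ 0. Since B_t ~ N(0, t), P(B_t ≥ 1.41) = 1 − Φ(1.41/√t) = 1 − Φ(1.41/√9.71) = 1 − Φ(0.4525). So
  P(M_{9.71} ≥ 1.41) = 2(1 − Φ(0.4525)) ≈ 0.6509.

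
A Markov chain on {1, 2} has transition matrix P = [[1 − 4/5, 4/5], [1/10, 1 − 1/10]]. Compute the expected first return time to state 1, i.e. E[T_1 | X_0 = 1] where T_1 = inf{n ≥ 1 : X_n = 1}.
E[T_1 | X_0 = 1] = 1/π_1 = 9

For an irreducible recurrent Markov chain with stationary distribution π, E[T_i | X_0 = i] = 1/π_i (Kac's formula). Here π_1 = (1/10)/(4/5 + 1/10) = (1/10)/(9/10) = 1/9, so E[T_1 | X_0 = 1] = 1/π_1 = (4/5 + 1/10)/(1/10) = (9/10)/(1/10) = 9.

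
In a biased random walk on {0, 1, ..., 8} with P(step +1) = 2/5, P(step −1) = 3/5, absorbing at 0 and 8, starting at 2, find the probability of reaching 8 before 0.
P(hit 8 before 0) = (1 − (3/2)^2) / (1 − (3/2)^8) = 64/1261

Let u_k denote P(reach 8 before 0 | start at k). Boundary: u_0 = 0, u_8 = 1. Recurrence: u_k = 2/5·u_{k+1} + 3/5·u_{k-1} for 1 ≤ k ≤ 7. Try u_k = A + B·r^k with r = q/p = (3/5)/(2/5) = 3/2. Substitution satisfies the recurrence; boundary conditions give:
  u_k = (1 − r^k) / (1 − r^N) = (1 − (3/2)^2) / (1 − (3/2)^8) = 64/1261.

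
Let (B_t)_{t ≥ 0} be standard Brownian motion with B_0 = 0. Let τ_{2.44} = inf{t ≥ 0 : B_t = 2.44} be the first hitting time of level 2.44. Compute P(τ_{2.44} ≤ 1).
P(τ_{2.44} ≤ 1) = 2(1 − Φ(2.44/√1)) = 2(1 − Φ(2.4400)) ≈ 0.0147

By the reflection principle for standard BM, P(τ_b ≤ t) = 2 · P(B_t ≥ b). Since B_t ~ N(0, t), P(B_t ≥ 2.44) = 1 − Φ(2.44/√t) = 1 − Φ(2.44/√1) = 1 − Φ(2.4400) ≈ 0.00734. Doubling: P(τ_{2.44} ≤ 1) ≈ 2 · 0.00734 = 0.01468 ≈ 0.0147.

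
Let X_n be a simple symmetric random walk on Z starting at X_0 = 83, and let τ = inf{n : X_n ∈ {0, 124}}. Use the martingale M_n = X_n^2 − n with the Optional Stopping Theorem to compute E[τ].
E[τ] = 3403

M_n = X_n^2 − n is a martingale (since E[X_{n+1}^2 | F_n] = X_n^2 + 1). By OST (τ has finite mean in a bounded region), E[M_τ] = E[M_0] = X_0^2 − 0 = 83^2 = 6889. Also E[M_τ] = E[X_τ^2] − E[τ]. The walk exits at 0 or 124, with P(hit 124 first) = 83/124, so E[X_τ^2] = 124^2 · 83/124 + 0 = 10292. Thus E[τ] = E[X_τ^2] − E[M_τ] = 10292 − 6889 = 3403 = 83(124 − 83) = 3403.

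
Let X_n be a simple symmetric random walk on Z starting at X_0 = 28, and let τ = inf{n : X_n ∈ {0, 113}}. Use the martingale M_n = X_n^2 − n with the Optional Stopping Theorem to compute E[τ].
E[τ] = 2380

M_n = X_n^2 − n is a martingale (since E[X_{n+1}^2 | F_n] = X_n^2 + 1). By OST (τ has finite mean in a bounded region), E[M_τ] = E[M_0] = X_0^2 − 0 = 28^2 = 784. Also E[M_τ] = E[X_τ^2] − E[τ]. The walk exits at 0 or 113, with P(hit 113 first) = 28/113, so E[X_τ^2] = 113^2 · 28/113 + 0 = 3164. Thus E[τ] = E[X_τ^2] − E[M_τ] = 3164 − 784 = 2380 = 28(113 − 28) = 2380.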